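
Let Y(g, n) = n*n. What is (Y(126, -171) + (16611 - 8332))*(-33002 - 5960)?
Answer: -1461854240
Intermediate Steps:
Y(g, n) = n²
(Y(126, -171) + (16611 - 8332))*(-33002 - 5960) = ((-171)² + (16611 - 8332))*(-33002 - 5960) = (29241 + 8279)*(-38962) = 37520*(-38962) = -1461854240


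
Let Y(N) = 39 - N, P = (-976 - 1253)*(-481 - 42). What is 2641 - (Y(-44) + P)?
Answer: -1163209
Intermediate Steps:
P = 1165767 (P = -2229*(-523) = 1165767)
2641 - (Y(-44) + P) = 2641 - ((39 - 1*(-44)) + 1165767) = 2641 - ((39 + 44) + 1165767) = 2641 - (83 + 1165767) = 2641 - 1*1165850 = 2641 - 1165850 = -1163209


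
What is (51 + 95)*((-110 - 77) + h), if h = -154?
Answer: -49786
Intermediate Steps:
(51 + 95)*((-110 - 77) + h) = (51 + 95)*((-110 - 77) - 154) = 146*(-187 - 154) = 146*(-341) = -49786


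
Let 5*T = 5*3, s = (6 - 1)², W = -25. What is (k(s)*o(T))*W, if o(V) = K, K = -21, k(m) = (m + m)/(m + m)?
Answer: 525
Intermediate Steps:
s = 25 (s = 5² = 25)
k(m) = 1 (k(m) = (2*m)/((2*m)) = (2*m)*(1/(2*m)) = 1)
T = 3 (T = (5*3)/5 = (⅕)*15 = 3)
o(V) = -21
(k(s)*o(T))*W = (1*(-21))*(-25) = -21*(-25) = 525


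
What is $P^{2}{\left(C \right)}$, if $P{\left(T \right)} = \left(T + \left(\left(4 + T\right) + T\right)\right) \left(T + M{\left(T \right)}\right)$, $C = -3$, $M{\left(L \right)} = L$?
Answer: $900$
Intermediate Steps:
$P{\left(T \right)} = 2 T \left(4 + 3 T\right)$ ($P{\left(T \right)} = \left(T + \left(\left(4 + T\right) + T\right)\right) \left(T + T\right) = \left(T + \left(4 + 2 T\right)\right) 2 T = \left(4 + 3 T\right) 2 T = 2 T \left(4 + 3 T\right)$)
$P^{2}{\left(C \right)} = \left(2 \left(-3\right) \left(4 + 3 \left(-3\right)\right)\right)^{2} = \left(2 \left(-3\right) \left(4 - 9\right)\right)^{2} = \left(2 \left(-3\right) \left(-5\right)\right)^{2} = 30^{2} = 900$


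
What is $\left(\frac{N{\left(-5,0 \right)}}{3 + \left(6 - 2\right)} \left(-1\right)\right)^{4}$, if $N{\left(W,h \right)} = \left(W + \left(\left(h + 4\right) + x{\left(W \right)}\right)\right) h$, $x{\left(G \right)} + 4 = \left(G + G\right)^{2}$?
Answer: $0$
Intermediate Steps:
$x{\left(G \right)} = -4 + 4 G^{2}$ ($x{\left(G \right)} = -4 + \left(G + G\right)^{2} = -4 + \left(2 G\right)^{2} = -4 + 4 G^{2}$)
$N{\left(W,h \right)} = h \left(W + h + 4 W^{2}\right)$ ($N{\left(W,h \right)} = \left(W + \left(\left(h + 4\right) + \left(-4 + 4 W^{2}\right)\right)\right) h = \left(W + \left(\left(4 + h\right) + \left(-4 + 4 W^{2}\right)\right)\right) h = \left(W + \left(h + 4 W^{2}\right)\right) h = \left(W + h + 4 W^{2}\right) h = h \left(W + h + 4 W^{2}\right)$)
$\left(\frac{N{\left(-5,0 \right)}}{3 + \left(6 - 2\right)} \left(-1\right)\right)^{4} = \left(\frac{0 \left(-5 + 0 + 4 \left(-5\right)^{2}\right)}{3 + \left(6 - 2\right)} \left(-1\right)\right)^{4} = \left(\frac{0 \left(-5 + 0 + 4 \cdot 25\right)}{3 + 4} \left(-1\right)\right)^{4} = \left(\frac{0 \left(-5 + 0 + 100\right)}{7} \left(-1\right)\right)^{4} = \left(\frac{0 \cdot 95}{7} \left(-1\right)\right)^{4} = \left(\frac{1}{7} \cdot 0 \left(-1\right)\right)^{4} = \left(0 \left(-1\right)\right)^{4} = 0^{4} = 0$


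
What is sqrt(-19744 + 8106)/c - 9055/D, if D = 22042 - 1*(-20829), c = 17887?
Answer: -9055/42871 + 23*I*sqrt(22)/17887 ≈ -0.21122 + 0.0060312*I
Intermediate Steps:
D = 42871 (D = 22042 + 20829 = 42871)
sqrt(-19744 + 8106)/c - 9055/D = sqrt(-19744 + 8106)/17887 - 9055/42871 = sqrt(-11638)*(1/17887) - 9055*1/42871 = (23*I*sqrt(22))*(1/17887) - 9055/42871 = 23*I*sqrt(22)/17887 - 9055/42871 = -9055/42871 + 23*I*sqrt(22)/17887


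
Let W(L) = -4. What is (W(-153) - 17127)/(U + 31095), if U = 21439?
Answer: -17131/52534 ≈ -0.32609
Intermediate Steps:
(W(-153) - 17127)/(U + 31095) = (-4 - 17127)/(21439 + 31095) = -17131/52534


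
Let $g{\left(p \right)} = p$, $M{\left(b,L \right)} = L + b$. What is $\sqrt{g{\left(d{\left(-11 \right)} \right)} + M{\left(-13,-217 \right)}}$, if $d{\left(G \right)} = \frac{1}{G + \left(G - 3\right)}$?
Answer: $\frac{9 i \sqrt{71}}{5} \approx 15.167 i$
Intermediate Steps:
$d{\left(G \right)} = \frac{1}{-3 + 2 G}$ ($d{\left(G \right)} = \frac{1}{G + \left(-3 + G\right)} = \frac{1}{-3 + 2 G}$)
$\sqrt{g{\left(d{\left(-11 \right)} \right)} + M{\left(-13,-217 \right)}} = \sqrt{\frac{1}{-3 + 2 \left(-11\right)} - 230} = \sqrt{\frac{1}{-3 - 22} - 230} = \sqrt{\frac{1}{-25} - 230} = \sqrt{- \frac{1}{25} - 230} = \sqrt{- \frac{5751}{25}} = \frac{9 i \sqrt{71}}{5}$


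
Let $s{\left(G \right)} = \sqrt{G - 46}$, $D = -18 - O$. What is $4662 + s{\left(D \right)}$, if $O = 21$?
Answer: $4662 + i \sqrt{85} \approx 4662.0 + 9.2195 i$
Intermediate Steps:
$D = -39$ ($D = -18 - 21 = -39$)
$s{\left(G \right)} = \sqrt{-46 + G}$
$4662 + s{\left(D \right)} = 4662 + \sqrt{-46 - 39} = 4662 + \sqrt{-85} = 4662 + i \sqrt{85}$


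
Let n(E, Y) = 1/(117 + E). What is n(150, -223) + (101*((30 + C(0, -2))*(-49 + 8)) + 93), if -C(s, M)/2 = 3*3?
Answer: -13242932/267 ≈ -49599.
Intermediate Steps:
C(s, M) = -18 (C(s, M) = -6*3 = -2*9 = -18)
n(150, -223) + (101*((30 + C(0, -2))*(-49 + 8)) + 93) = 1/(117 + 150) + (101*((30 - 18)*(-49 + 8)) + 93) = 1/267 + (101*(12*(-41)) + 93) = 1/267 + (101*(-492) + 93) = 1/267 + (-49692 + 93) = 1/267 - 49599 = -13242932/267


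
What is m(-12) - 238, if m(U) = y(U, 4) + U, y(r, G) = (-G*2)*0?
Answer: -250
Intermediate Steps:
y(r, G) = 0 (y(r, G) = -2*G*0 = 0)
m(U) = U (m(U) = 0 + U = U)
m(-12) - 238 = -12 - 238 = -250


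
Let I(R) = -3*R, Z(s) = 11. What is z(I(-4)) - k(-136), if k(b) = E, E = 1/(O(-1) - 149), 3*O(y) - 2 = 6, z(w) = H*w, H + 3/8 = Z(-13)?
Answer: 111951/878 ≈ 127.51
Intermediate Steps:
H = 85/8 (H = -3/8 + 11 = 85/8 ≈ 10.625)
z(w) = 85*w/8
O(y) = 8/3 (O(y) = 2/3 + (1/3)*6 = 2/3 + 2 = 8/3)
E = -3/439 (E = 1/(8/3 - 149) = 1/(-439/3) = -3/439 ≈ -0.0068337)
k(b) = -3/439
z(I(-4)) - k(-136) = 85*(-3*(-4))/8 - 1*(-3/439) = (85/8)*12 + 3/439 = 255/2 + 3/439 = 111951/878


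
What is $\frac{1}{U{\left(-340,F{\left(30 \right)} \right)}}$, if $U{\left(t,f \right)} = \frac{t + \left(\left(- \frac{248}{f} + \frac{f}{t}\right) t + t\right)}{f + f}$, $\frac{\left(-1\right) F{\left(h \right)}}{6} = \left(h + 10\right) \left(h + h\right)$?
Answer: $\frac{2592000}{1357727} \approx 1.9091$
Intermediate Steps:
$F{\left(h \right)} = - 12 h \left(10 + h\right)$ ($F{\left(h \right)} = - 6 \left(h + 10\right) \left(h + h\right) = - 6 \left(10 + h\right) 2 h = - 6 \cdot 2 h \left(10 + h\right) = - 12 h \left(10 + h\right)$)
$U{\left(t,f \right)} = \frac{2 t + t \left(- \frac{248}{f} + \frac{f}{t}\right)}{2 f}$ ($U{\left(t,f \right)} = \frac{t + \left(t \left(- \frac{248}{f} + \frac{f}{t}\right) + t\right)}{2 f} = \left(t + \left(t + t \left(- \frac{248}{f} + \frac{f}{t}\right)\right)\right) \frac{1}{2 f} = \left(2 t + t \left(- \frac{248}{f} + \frac{f}{t}\right)\right) \frac{1}{2 f} = \frac{2 t + t \left(- \frac{248}{f} + \frac{f}{t}\right)}{2 f}$)
$\frac{1}{U{\left(-340,F{\left(30 \right)} \right)}} = \frac{1}{\frac{1}{2} - \frac{340}{\left(-12\right) 30 \left(10 + 30\right)} - - \frac{42160}{129600 \left(10 + 30\right)^{2}}} = \frac{1}{\frac{1}{2} - \frac{340}{\left(-12\right) 30 \cdot 40} - - \frac{42160}{207360000}} = \frac{1}{\frac{1}{2} - \frac{340}{-14400} - - \frac{42160}{207360000}} = \frac{1}{\frac{1}{2} - - \frac{17}{720} - \left(-42160\right) \frac{1}{207360000}} = \frac{1}{\frac{1}{2} + \frac{17}{720} + \frac{527}{2592000}} = \frac{1}{\frac{1357727}{2592000}} = \frac{2592000}{1357727}$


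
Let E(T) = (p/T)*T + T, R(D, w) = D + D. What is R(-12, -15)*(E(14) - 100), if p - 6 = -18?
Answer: 2352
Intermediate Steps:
p = -12 (p = 6 - 18 = -12)
R(D, w) = 2*D
E(T) = -12 + T (E(T) = (-12/T)*T + T = -12 + T)
R(-12, -15)*(E(14) - 100) = (2*(-12))*((-12 + 14) - 100) = -24*(2 - 100) = -24*(-98) = 2352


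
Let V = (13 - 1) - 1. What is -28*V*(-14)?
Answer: 4312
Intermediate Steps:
V = 11 (V = 12 - 1 = 11)
-28*V*(-14) = -28*11*(-14) = -308*(-14) = 4312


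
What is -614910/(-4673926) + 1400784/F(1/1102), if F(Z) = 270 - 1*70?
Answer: 409205233749/58424075 ≈ 7004.1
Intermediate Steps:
F(Z) = 200 (F(Z) = 270 - 70 = 200)
-614910/(-4673926) + 1400784/F(1/1102) = -614910/(-4673926) + 1400784/200 = -614910*(-1/4673926) + 1400784*(1/200) = 307455/2336963 + 175098/25 = 409205233749/58424075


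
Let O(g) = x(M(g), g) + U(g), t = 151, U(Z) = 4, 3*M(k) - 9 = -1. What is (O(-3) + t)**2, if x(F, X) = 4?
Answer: 25281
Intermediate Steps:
M(k) = 8/3 (M(k) = 3 + (1/3)*(-1) = 3 - 1/3 = 8/3)
O(g) = 8 (O(g) = 4 + 4 = 8)
(O(-3) + t)**2 = (8 + 151)**2 = 159**2 = 25281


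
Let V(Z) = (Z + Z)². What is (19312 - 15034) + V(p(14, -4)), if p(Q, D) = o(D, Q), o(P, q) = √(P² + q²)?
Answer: 5126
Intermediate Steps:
p(Q, D) = √(D² + Q²)
V(Z) = 4*Z² (V(Z) = (2*Z)² = 4*Z²)
(19312 - 15034) + V(p(14, -4)) = (19312 - 15034) + 4*(√((-4)² + 14²))² = 4278 + 4*(√(16 + 196))² = 4278 + 4*(√212)² = 4278 + 4*(2*√53)² = 4278 + 4*212 = 4278 + 848 = 5126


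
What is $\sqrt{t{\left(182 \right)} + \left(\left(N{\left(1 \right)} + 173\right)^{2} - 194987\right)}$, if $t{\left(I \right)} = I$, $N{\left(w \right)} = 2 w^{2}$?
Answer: $2 i \sqrt{41045} \approx 405.19 i$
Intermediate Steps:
$\sqrt{t{\left(182 \right)} + \left(\left(N{\left(1 \right)} + 173\right)^{2} - 194987\right)} = \sqrt{182 - \left(194987 - \left(2 \cdot 1^{2} + 173\right)^{2}\right)} = \sqrt{182 - \left(194987 - \left(2 \cdot 1 + 173\right)^{2}\right)} = \sqrt{182 - \left(194987 - \left(2 + 173\right)^{2}\right)} = \sqrt{182 - \left(194987 - 175^{2}\right)} = \sqrt{182 + \left(30625 - 194987\right)} = \sqrt{182 - 164362} = \sqrt{-164180} = 2 i \sqrt{41045}$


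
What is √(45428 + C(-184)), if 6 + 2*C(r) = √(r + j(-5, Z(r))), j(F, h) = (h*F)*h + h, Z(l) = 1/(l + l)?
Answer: √(1537908800 + 46*I*√24918389)/184 ≈ 213.13 + 0.015911*I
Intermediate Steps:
Z(l) = 1/(2*l)
j(F, h) = h + F*h² (j(F, h) = (F*h)*h + h = F*h² + h = h + F*h²)
C(r) = -3 + √(r + (1 - 5/(2*r))/(2*r))/2 (C(r) = -3 + √(r + (1/(2*r))*(1 - 5/(2*r)))/2 = -3 + √(r + (1 - 5/(2*r))/(2*r))/2)
√(45428 + C(-184)) = √(45428 + (-3 + √(-5/(-184)² + 2/(-184) + 4*(-184))/4)) = √(45428 + (-3 + √(-5*1/33856 + 2*(-1/184) - 736)/4)) = √(45428 + (-3 + √(-5/33856 - 1/92 - 736)/4)) = √(45428 + (-3 + √(-24918389/33856)/4)) = √(45428 + (-3 + (I*√24918389/184)/4)) = √(45428 + (-3 + I*√24918389/736)) = √(45425 + I*√24918389/736)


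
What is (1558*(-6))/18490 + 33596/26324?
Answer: 46889161/60841345 ≈ 0.77068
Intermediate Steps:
(1558*(-6))/18490 + 33596/26324 = -9348*1/18490 + 33596*(1/26324) = -4674/9245 + 8399/6581 = 46889161/60841345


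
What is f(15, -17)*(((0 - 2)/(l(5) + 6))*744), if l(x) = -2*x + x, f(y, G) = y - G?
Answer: -47616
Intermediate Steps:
l(x) = -x
f(15, -17)*(((0 - 2)/(l(5) + 6))*744) = (15 - 1*(-17))*(((0 - 2)/(-1*5 + 6))*744) = (15 + 17)*(-2/(-5 + 6)*744) = 32*(-2/1*744) = 32*(-2*1*744) = 32*(-2*744) = 32*(-1488) = -47616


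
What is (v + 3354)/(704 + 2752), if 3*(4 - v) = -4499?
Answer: 14573/10368 ≈ 1.4056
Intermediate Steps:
v = 4511/3 (v = 4 - ⅓*(-4499) = 4 + 4499/3 = 4511/3 ≈ 1503.7)
(v + 3354)/(704 + 2752) = (4511/3 + 3354)/(704 + 2752) = (14573/3)/3456 = (14573/3)*(1/3456) = 14573/10368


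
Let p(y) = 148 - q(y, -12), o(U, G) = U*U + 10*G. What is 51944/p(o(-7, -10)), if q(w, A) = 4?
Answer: 6493/18 ≈ 360.72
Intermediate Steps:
o(U, G) = U² + 10*G
p(y) = 144 (p(y) = 148 - 1*4 = 148 - 4 = 144)
51944/p(o(-7, -10)) = 51944/144 = 51944*(1/144) = 6493/18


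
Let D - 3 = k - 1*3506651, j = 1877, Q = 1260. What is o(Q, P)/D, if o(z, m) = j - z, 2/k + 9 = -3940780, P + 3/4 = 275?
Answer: -2431466813/13818959865274 ≈ -0.00017595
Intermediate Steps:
P = 1097/4 (P = -3/4 + 275 = 1097/4 ≈ 274.25)
k = -2/3940789 (k = 2/(-9 - 3940780) = 2/(-3940789) = 2*(-1/3940789) = -2/3940789 ≈ -5.0751e-7)
o(z, m) = 1877 - z
D = -13818959865274/3940789 (D = 3 + (-2/3940789 - 1*3506651) = 3 + (-2/3940789 - 3506651) = 3 - 13818971687641/3940789 = -13818959865274/3940789 ≈ -3.5066e+6)
o(Q, P)/D = (1877 - 1*1260)/(-13818959865274/3940789) = (1877 - 1260)*(-3940789/13818959865274) = 617*(-3940789/13818959865274) = -2431466813/13818959865274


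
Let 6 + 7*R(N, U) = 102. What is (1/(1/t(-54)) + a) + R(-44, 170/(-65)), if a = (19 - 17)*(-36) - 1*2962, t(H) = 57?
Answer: -20743/7 ≈ -2963.3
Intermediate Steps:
R(N, U) = 96/7 (R(N, U) = -6/7 + (⅐)*102 = -6/7 + 102/7 = 96/7)
a = -3034 (a = 2*(-36) - 2962 = -72 - 2962 = -3034)
(1/(1/t(-54)) + a) + R(-44, 170/(-65)) = (1/(1/57) - 3034) + 96/7 = (57 - 3034) + 96/7 = -2977 + 96/7 = -20743/7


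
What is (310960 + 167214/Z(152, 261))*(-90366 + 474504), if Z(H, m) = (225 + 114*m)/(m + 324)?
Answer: 402068282660460/3331 ≈ 1.2070e+11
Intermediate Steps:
Z(H, m) = (225 + 114*m)/(324 + m)
(310960 + 167214/Z(152, 261))*(-90366 + 474504) = (310960 + 167214/((3*(75 + 38*261)/(324 + 261))))*(-90366 + 474504) = (310960 + 167214/((3*(75 + 9918)/585)))*384138 = (310960 + 167214/((3*(1/585)*9993)))*384138 = (310960 + 167214/(3331/65))*384138 = (310960 + 167214*(65/3331))*384138 = (310960 + 10868910/3331)*384138 = (1046676670/3331)*384138 = 402068282660460/3331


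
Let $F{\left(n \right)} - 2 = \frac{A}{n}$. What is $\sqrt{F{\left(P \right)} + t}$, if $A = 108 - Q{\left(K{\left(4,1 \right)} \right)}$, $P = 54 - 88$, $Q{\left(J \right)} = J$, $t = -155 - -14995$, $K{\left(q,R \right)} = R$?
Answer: $\frac{\sqrt{17153714}}{34} \approx 121.81$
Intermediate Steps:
$t = 14840$ ($t = -155 + 14995 = 14840$)
$P = -34$ ($P = 54 - 88 = -34$)
$A = 107$ ($A = 108 - 1 = 107$)
$F{\left(n \right)} = 2 + \frac{107}{n}$
$\sqrt{F{\left(P \right)} + t} = \sqrt{\left(2 + \frac{107}{-34}\right) + 14840} = \sqrt{\left(2 + 107 \left(- \frac{1}{34}\right)\right) + 14840} = \sqrt{\left(2 - \frac{107}{34}\right) + 14840} = \sqrt{- \frac{39}{34} + 14840} = \sqrt{\frac{504521}{34}} = \frac{\sqrt{17153714}}{34}$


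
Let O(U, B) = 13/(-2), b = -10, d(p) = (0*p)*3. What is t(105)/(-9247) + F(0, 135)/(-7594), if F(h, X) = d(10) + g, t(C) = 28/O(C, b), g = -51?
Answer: 936575/130411762 ≈ 0.0071817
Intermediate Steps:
d(p) = 0 (d(p) = 0*3 = 0)
O(U, B) = -13/2 (O(U, B) = 13*(-½) = -13/2)
t(C) = -56/13 (t(C) = 28/(-13/2) = 28*(-2/13) = -56/13)
F(h, X) = -51 (F(h, X) = 0 - 51 = -51)
t(105)/(-9247) + F(0, 135)/(-7594) = -56/13/(-9247) - 51/(-7594) = -56/13*(-1/9247) - 51*(-1/7594) = 8/17173 + 51/7594 = 936575/130411762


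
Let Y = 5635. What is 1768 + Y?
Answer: 7403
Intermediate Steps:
1768 + Y = 1768 + 5635 = 7403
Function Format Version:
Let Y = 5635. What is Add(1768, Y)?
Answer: 7403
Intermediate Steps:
Add(1768, Y) = Add(1768, 5635) = 7403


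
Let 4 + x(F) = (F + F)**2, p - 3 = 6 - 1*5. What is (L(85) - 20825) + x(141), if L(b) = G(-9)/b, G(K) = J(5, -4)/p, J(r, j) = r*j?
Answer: 997814/17 ≈ 58695.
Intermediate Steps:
p = 4 (p = 3 + (6 - 1*5) = 3 + (6 - 5) = 3 + 1 = 4)
J(r, j) = j*r
x(F) = -4 + 4*F**2 (x(F) = -4 + (F + F)**2 = -4 + (2*F)**2 = -4 + 4*F**2)
G(K) = -5 (G(K) = -4*5/4 = -20*1/4 = -5)
L(b) = -5/b
(L(85) - 20825) + x(141) = (-5/85 - 20825) + (-4 + 4*141**2) = (-5*1/85 - 20825) + (-4 + 4*19881) = (-1/17 - 20825) + (-4 + 79524) = -354026/17 + 79520 = 997814/17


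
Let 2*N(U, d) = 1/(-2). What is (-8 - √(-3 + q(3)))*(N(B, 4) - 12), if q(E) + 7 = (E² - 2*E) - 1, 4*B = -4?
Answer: 98 + 49*I*√2/2 ≈ 98.0 + 34.648*I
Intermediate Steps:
B = -1 (B = (¼)*(-4) = -1)
N(U, d) = -¼ (N(U, d) = (½)/(-2) = (½)*(-½) = -¼)
q(E) = -8 + E² - 2*E (q(E) = -7 + ((E² - 2*E) - 1) = -7 + (-1 + E² - 2*E) = -8 + E² - 2*E)
(-8 - √(-3 + q(3)))*(N(B, 4) - 12) = (-8 - √(-3 + (-8 + 3² - 2*3)))*(-¼ - 12) = (-8 - √(-3 + (-8 + 9 - 6)))*(-49/4) = (-8 - √(-3 - 5))*(-49/4) = (-8 - √(-8))*(-49/4) = (-8 - 2*I*√2)*(-49/4) = 98 + 49*I*√2/2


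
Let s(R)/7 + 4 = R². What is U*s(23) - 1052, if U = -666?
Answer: -2448602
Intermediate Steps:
s(R) = -28 + 7*R²
U*s(23) - 1052 = -666*(-28 + 7*23²) - 1052 = -666*(-28 + 7*529) - 1052 = -666*(-28 + 3703) - 1052 = -666*3675 - 1052 = -2447550 - 1052 = -2448602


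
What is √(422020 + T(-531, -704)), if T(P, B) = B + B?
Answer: 2*√105153 ≈ 648.55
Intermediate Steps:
T(P, B) = 2*B
√(422020 + T(-531, -704)) = √(422020 + 2*(-704)) = √(422020 - 1408) = √420612 = 2*√105153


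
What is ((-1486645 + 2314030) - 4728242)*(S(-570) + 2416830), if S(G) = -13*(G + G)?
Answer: -9485518924050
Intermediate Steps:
S(G) = -26*G
((-1486645 + 2314030) - 4728242)*(S(-570) + 2416830) = ((-1486645 + 2314030) - 4728242)*(-26*(-570) + 2416830) = (827385 - 4728242)*(14820 + 2416830) = -3900857*2431650 = -9485518924050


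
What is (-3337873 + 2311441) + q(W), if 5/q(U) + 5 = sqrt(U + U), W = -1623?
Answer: -3357459097/3271 - 5*I*sqrt(3246)/3271 ≈ -1.0264e+6 - 0.087089*I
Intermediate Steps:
q(U) = 5/(-5 + sqrt(2)*sqrt(U)) (q(U) = 5/(-5 + sqrt(U + U)) = 5/(-5 + sqrt(2*U)) = 5/(-5 + sqrt(2)*sqrt(U)))
(-3337873 + 2311441) + q(W) = (-3337873 + 2311441) + 5/(-5 + sqrt(2)*sqrt(-1623)) = -1026432 + 5/(-5 + sqrt(2)*(I*sqrt(1623))) = -1026432 + 5/(-5 + I*sqrt(3246))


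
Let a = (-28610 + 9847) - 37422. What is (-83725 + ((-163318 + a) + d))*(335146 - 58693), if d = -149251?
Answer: -125089176987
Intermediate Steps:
a = -56185 (a = -18763 - 37422 = -56185)
(-83725 + ((-163318 + a) + d))*(335146 - 58693) = (-83725 + ((-163318 - 56185) - 149251))*(335146 - 58693) = (-83725 + (-219503 - 149251))*276453 = (-83725 - 368754)*276453 = -452479*276453 = -125089176987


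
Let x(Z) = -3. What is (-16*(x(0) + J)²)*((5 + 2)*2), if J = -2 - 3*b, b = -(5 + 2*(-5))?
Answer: -89600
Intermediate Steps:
b = 5 (b = -(5 - 10) = -1*(-5) = 5)
J = -17 (J = -2 - 3*5 = -2 - 15 = -17)
(-16*(x(0) + J)²)*((5 + 2)*2) = (-16*(-3 - 17)²)*((5 + 2)*2) = (-16*(-20)²)*(7*2) = -16*400*14 = -6400*14 = -89600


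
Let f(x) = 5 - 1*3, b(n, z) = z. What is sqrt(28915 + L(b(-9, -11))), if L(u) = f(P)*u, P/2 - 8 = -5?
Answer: sqrt(28893) ≈ 169.98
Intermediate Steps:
P = 6 (P = 16 + 2*(-5) = 16 - 10 = 6)
f(x) = 2 (f(x) = 5 - 3 = 2)
L(u) = 2*u
sqrt(28915 + L(b(-9, -11))) = sqrt(28915 + 2*(-11)) = sqrt(28915 - 22) = sqrt(28893)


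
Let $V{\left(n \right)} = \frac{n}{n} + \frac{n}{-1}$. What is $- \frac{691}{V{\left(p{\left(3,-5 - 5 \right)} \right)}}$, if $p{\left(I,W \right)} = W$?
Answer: $- \frac{691}{11} \approx -62.818$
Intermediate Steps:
$V{\left(n \right)} = 1 - n$ ($V{\left(n \right)} = 1 + n \left(-1\right) = 1 - n$)
$- \frac{691}{V{\left(p{\left(3,-5 - 5 \right)} \right)}} = - \frac{691}{1 - \left(-5 - 5\right)} = - \frac{691}{1 - -10} = - \frac{691}{1 + 10} = - \frac{691}{11}$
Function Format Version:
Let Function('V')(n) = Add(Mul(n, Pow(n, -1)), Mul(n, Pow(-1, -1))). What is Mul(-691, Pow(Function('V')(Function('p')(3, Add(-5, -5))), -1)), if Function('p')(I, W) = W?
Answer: Rational(-691, 11) ≈ -62.818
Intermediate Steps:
Function('V')(n) = Add(1, Mul(-1, n)) (Function('V')(n) = Add(1, Mul(n, -1)) = Add(1, Mul(-1, n)))
Mul(-691, Pow(Function('V')(Function('p')(3, Add(-5, -5))), -1)) = Mul(-691, Pow(Add(1, Mul(-1, Add(-5, -5))), -1)) = Mul(-691, Pow(Add(1, Mul(-1, -10)), -1)) = Mul(-691, Pow(Add(1, 10), -1)) = Mul(-691, Pow(11, -1)) = Mul(-691, Rational(1, 11)) = Rational(-691, 11)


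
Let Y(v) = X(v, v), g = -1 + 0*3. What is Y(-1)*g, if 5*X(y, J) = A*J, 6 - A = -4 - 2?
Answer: 12/5 ≈ 2.4000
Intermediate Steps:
A = 12 (A = 6 - (-4 - 2) = 6 - 1*(-6) = 6 + 6 = 12)
g = -1 (g = -1 + 0 = -1)
X(y, J) = 12*J/5 (X(y, J) = (12*J)/5 = 12*J/5)
Y(v) = 12*v/5
Y(-1)*g = ((12/5)*(-1))*(-1) = -12/5*(-1) = 12/5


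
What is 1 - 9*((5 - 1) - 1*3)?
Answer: -8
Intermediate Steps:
1 - 9*((5 - 1) - 1*3) = 1 - 9*(4 - 3) = 1 - 9*1 = 1 - 9 = -8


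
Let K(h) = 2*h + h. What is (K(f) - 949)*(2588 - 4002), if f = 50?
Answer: 1129786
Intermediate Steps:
K(h) = 3*h
(K(f) - 949)*(2588 - 4002) = (3*50 - 949)*(2588 - 4002) = (150 - 949)*(-1414) = -799*(-1414) = 1129786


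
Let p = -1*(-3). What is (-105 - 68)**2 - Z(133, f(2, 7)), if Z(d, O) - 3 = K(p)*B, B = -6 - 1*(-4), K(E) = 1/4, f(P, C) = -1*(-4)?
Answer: 59853/2 ≈ 29927.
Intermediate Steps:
f(P, C) = 4
p = 3
K(E) = 1/4
B = -2 (B = -6 + 4 = -2)
Z(d, O) = 5/2 (Z(d, O) = 3 + (1/4)*(-2) = 3 - 1/2 = 5/2)
(-105 - 68)**2 - Z(133, f(2, 7)) = (-105 - 68)**2 - 1*5/2 = (-173)**2 - 5/2 = 29929 - 5/2 = 59853/2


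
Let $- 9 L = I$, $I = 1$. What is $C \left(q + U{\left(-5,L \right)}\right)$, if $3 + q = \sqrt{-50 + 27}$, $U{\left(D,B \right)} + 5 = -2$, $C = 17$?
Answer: $-170 + 17 i \sqrt{23} \approx -170.0 + 81.529 i$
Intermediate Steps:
$L = - \frac{1}{9}$ ($L = \left(- \frac{1}{9}\right) 1 = - \frac{1}{9} \approx -0.11111$)
$U{\left(D,B \right)} = -7$ ($U{\left(D,B \right)} = -5 - 2 = -7$)
$q = -3 + i \sqrt{23}$ ($q = -3 + \sqrt{-50 + 27} = -3 + \sqrt{-23} = -3 + i \sqrt{23} \approx -3.0 + 4.7958 i$)
$C \left(q + U{\left(-5,L \right)}\right) = 17 \left(\left(-3 + i \sqrt{23}\right) - 7\right) = 17 \left(-10 + i \sqrt{23}\right) = -170 + 17 i \sqrt{23}$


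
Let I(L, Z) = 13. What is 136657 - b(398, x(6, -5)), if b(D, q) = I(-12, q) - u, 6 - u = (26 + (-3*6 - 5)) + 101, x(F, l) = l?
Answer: 136546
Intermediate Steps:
u = -98 (u = 6 - ((26 + (-3*6 - 5)) + 101) = 6 - ((26 + (-18 - 5)) + 101) = 6 - ((26 - 23) + 101) = 6 - (3 + 101) = 6 - 1*104 = 6 - 104 = -98)
b(D, q) = 111 (b(D, q) = 13 - 1*(-98) = 13 + 98 = 111)
136657 - b(398, x(6, -5)) = 136657 - 1*111 = 136657 - 111 = 136546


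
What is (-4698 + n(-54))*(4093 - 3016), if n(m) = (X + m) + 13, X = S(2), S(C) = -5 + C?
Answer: -5107134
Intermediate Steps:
X = -3 (X = -5 + 2 = -3)
n(m) = 10 + m (n(m) = (-3 + m) + 13 = 10 + m)
(-4698 + n(-54))*(4093 - 3016) = (-4698 + (10 - 54))*(4093 - 3016) = (-4698 - 44)*1077 = -4742*1077 = -5107134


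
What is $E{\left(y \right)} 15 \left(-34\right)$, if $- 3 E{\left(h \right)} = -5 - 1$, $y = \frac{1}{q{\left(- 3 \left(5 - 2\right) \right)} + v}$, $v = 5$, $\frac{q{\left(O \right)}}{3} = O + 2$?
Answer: $-1020$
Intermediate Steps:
$q{\left(O \right)} = 6 + 3 O$ ($q{\left(O \right)} = 3 \left(O + 2\right) = 3 \left(2 + O\right) = 6 + 3 O$)
$y = - \frac{1}{16}$ ($y = \frac{1}{\left(6 + 3 \left(- 3 \left(5 - 2\right)\right)\right) + 5} = \frac{1}{\left(6 + 3 \left(\left(-3\right) 3\right)\right) + 5} = \frac{1}{\left(6 + 3 \left(-9\right)\right) + 5} = \frac{1}{\left(6 - 27\right) + 5} = \frac{1}{-21 + 5} = \frac{1}{-16} = - \frac{1}{16} \approx -0.0625$)
$E{\left(h \right)} = 2$ ($E{\left(h \right)} = - \frac{-5 - 1}{3} = \left(- \frac{1}{3}\right) \left(-6\right) = 2$)
$E{\left(y \right)} 15 \left(-34\right) = 2 \cdot 15 \left(-34\right) = 30 \left(-34\right) = -1020$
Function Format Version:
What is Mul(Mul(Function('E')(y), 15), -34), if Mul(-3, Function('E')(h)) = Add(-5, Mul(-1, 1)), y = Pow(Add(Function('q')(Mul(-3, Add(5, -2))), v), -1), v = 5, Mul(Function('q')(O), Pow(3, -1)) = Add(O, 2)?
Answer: -1020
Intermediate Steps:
Function('q')(O) = Add(6, Mul(3, O)) (Function('q')(O) = Mul(3, Add(O, 2)) = Mul(3, Add(2, O)) = Add(6, Mul(3, O)))
y = Rational(-1, 16) (y = Pow(Add(Add(6, Mul(3, Mul(-3, Add(5, -2)))), 5), -1) = Pow(Add(Add(6, Mul(3, Mul(-3, 3))), 5), -1) = Pow(Add(Add(6, Mul(3, -9)), 5), -1) = Pow(Add(Add(6, -27), 5), -1) = Pow(Add(-21, 5), -1) = Pow(-16, -1) = Rational(-1, 16) ≈ -0.062500)
Function('E')(h) = 2 (Function('E')(h) = Mul(Rational(-1, 3), Add(-5, Mul(-1, 1))) = Mul(Rational(-1, 3), Add(-5, -1)) = Mul(Rational(-1, 3), -6) = 2)
Mul(Mul(Function('E')(y), 15), -34) = Mul(Mul(2, 15), -34) = Mul(30, -34) = -1020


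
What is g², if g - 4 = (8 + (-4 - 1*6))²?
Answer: 64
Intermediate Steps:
g = 8 (g = 4 + (8 + (-4 - 1*6))² = 4 + (8 + (-4 - 6))² = 4 + (8 - 10)² = 4 + (-2)² = 4 + 4 = 8)
g² = 8² = 64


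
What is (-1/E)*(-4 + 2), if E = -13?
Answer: -2/13 ≈ -0.15385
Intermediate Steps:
(-1/E)*(-4 + 2) = (-1/(-13))*(-4 + 2) = -1/13*(-1)*(-2) = (1/13)*(-2) = -2/13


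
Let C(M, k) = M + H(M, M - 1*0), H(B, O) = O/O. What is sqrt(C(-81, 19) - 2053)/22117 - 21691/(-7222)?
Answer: 21691/7222 + 3*I*sqrt(237)/22117 ≈ 3.0035 + 0.0020882*I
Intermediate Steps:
H(B, O) = 1
C(M, k) = 1 + M (C(M, k) = M + 1 = 1 + M)
sqrt(C(-81, 19) - 2053)/22117 - 21691/(-7222) = sqrt((1 - 81) - 2053)/22117 - 21691/(-7222) = sqrt(-80 - 2053)*(1/22117) - 21691*(-1/7222) = sqrt(-2133)*(1/22117) + 21691/7222 = (3*I*sqrt(237))*(1/22117) + 21691/7222 = 3*I*sqrt(237)/22117 + 21691/7222 = 21691/7222 + 3*I*sqrt(237)/22117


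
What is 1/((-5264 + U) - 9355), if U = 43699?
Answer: 1/29080 ≈ 3.4388e-5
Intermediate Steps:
1/((-5264 + U) - 9355) = 1/((-5264 + 43699) - 9355) = 1/(38435 - 9355) = 1/29080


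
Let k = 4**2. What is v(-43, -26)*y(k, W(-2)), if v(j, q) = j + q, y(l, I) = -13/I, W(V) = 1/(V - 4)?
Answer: -5382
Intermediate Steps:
W(V) = 1/(-4 + V)
k = 16
v(-43, -26)*y(k, W(-2)) = (-43 - 26)*(-13/(1/(-4 - 2))) = -(-897)/(1/(-6)) = -(-897)/(-1/6) = -(-897)*(-6) = -69*78 = -5382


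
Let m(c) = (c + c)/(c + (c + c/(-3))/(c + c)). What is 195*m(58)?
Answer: 13572/35 ≈ 387.77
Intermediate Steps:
m(c) = 2*c/(1/3 + c) (m(c) = (2*c)/(c + (c + c*(-1/3))/((2*c))) = (2*c)/(c + (c - c/3)*(1/(2*c))) = (2*c)/(c + (2*c/3)*(1/(2*c))) = (2*c)/(c + 1/3) = (2*c)/(1/3 + c) = 2*c/(1/3 + c))
195*m(58) = 195*(6*58/(1 + 3*58)) = 195*(6*58/(1 + 174)) = 195*(6*58/175) = 195*(6*58*(1/175)) = 195*(348/175) = 13572/35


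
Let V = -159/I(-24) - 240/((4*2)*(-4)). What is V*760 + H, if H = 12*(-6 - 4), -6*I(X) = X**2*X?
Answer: 530645/96 ≈ 5527.6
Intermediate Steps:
I(X) = -X**3/6 (I(X) = -X**2*X/6 = -X**3/6)
H = -120 (H = 12*(-10) = -120)
V = 5707/768 (V = -159/((-1/6*(-24)**3)) - 240/((4*2)*(-4)) = -159/((-1/6*(-13824))) - 240/(8*(-4)) = -159/2304 - 240/(-32) = -159*1/2304 - 240*(-1/32) = -53/768 + 15/2 = 5707/768 ≈ 7.4310)
V*760 + H = (5707/768)*760 - 120 = 542165/96 - 120 = 530645/96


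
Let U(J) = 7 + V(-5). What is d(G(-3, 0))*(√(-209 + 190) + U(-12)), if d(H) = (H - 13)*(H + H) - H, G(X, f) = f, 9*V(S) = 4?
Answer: 0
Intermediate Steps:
V(S) = 4/9 (V(S) = (⅑)*4 = 4/9)
U(J) = 67/9 (U(J) = 7 + 4/9 = 67/9)
d(H) = -H + 2*H*(-13 + H) (d(H) = (-13 + H)*(2*H) - H = 2*H*(-13 + H) - H = -H + 2*H*(-13 + H))
d(G(-3, 0))*(√(-209 + 190) + U(-12)) = (0*(-27 + 2*0))*(√(-209 + 190) + 67/9) = (0*(-27 + 0))*(√(-19) + 67/9) = (0*(-27))*(I*√19 + 67/9) = 0*(67/9 + I*√19) = 0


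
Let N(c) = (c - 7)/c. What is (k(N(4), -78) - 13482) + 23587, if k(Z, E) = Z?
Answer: 40417/4 ≈ 10104.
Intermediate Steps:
N(c) = (-7 + c)/c
(k(N(4), -78) - 13482) + 23587 = ((-7 + 4)/4 - 13482) + 23587 = ((¼)*(-3) - 13482) + 23587 = (-¾ - 13482) + 23587 = -53931/4 + 23587 = 40417/4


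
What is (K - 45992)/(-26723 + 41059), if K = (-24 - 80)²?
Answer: -4397/1792 ≈ -2.4537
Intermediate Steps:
K = 10816 (K = (-104)² = 10816)
(K - 45992)/(-26723 + 41059) = (10816 - 45992)/(-26723 + 41059) = -35176/14336 = -35176*1/14336 = -4397/1792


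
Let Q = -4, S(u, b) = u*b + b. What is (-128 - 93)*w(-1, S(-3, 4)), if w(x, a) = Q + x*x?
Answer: 663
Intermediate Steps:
S(u, b) = b + b*u (S(u, b) = b*u + b = b + b*u)
w(x, a) = -4 + x² (w(x, a) = -4 + x*x = -4 + x²)
(-128 - 93)*w(-1, S(-3, 4)) = (-128 - 93)*(-4 + (-1)²) = -221*(-4 + 1) = -221*(-3) = 663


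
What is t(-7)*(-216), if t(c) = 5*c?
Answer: 7560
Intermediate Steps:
t(-7)*(-216) = (5*(-7))*(-216) = -35*(-216) = 7560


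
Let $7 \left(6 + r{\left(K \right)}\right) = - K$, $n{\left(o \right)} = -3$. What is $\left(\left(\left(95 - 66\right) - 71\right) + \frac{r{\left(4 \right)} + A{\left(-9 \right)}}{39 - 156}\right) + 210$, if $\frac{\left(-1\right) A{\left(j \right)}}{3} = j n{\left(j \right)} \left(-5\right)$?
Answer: $\frac{134803}{819} \approx 164.59$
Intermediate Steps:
$r{\left(K \right)} = -6 - \frac{K}{7}$ ($r{\left(K \right)} = -6 + \frac{\left(-1\right) K}{7} = -6 - \frac{K}{7}$)
$A{\left(j \right)} = - 45 j$ ($A{\left(j \right)} = - 3 j \left(-3\right) \left(-5\right) = - 3 - 3 j \left(-5\right) = - 3 \cdot 15 j = - 45 j$)
$\left(\left(\left(95 - 66\right) - 71\right) + \frac{r{\left(4 \right)} + A{\left(-9 \right)}}{39 - 156}\right) + 210 = \left(\left(\left(95 - 66\right) - 71\right) + \frac{\left(-6 - \frac{4}{7}\right) - -405}{39 - 156}\right) + 210 = \left(\left(29 - 71\right) + \frac{\left(-6 - \frac{4}{7}\right) + 405}{-117}\right) + 210 = \left(-42 + \left(- \frac{46}{7} + 405\right) \left(- \frac{1}{117}\right)\right) + 210 = \left(-42 + \frac{2789}{7} \left(- \frac{1}{117}\right)\right) + 210 = \left(-42 - \frac{2789}{819}\right) + 210 = - \frac{37187}{819} + 210 = \frac{134803}{819}$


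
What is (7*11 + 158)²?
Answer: 55225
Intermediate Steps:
(7*11 + 158)² = (77 + 158)² = 235² = 55225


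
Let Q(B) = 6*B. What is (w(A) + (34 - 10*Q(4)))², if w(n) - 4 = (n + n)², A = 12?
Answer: 139876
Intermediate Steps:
w(n) = 4 + 4*n² (w(n) = 4 + (n + n)² = 4 + (2*n)² = 4 + 4*n²)
(w(A) + (34 - 10*Q(4)))² = ((4 + 4*12²) + (34 - 60*4))² = ((4 + 4*144) + (34 - 10*24))² = ((4 + 576) + (34 - 240))² = (580 - 206)² = 374² = 139876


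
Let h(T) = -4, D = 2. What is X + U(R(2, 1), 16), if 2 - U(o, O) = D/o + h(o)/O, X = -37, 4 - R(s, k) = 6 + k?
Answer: -409/12 ≈ -34.083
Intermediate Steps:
R(s, k) = -2 - k (R(s, k) = 4 - (6 + k) = 4 + (-6 - k) = -2 - k)
U(o, O) = 2 - 2/o + 4/O (U(o, O) = 2 - (2/o - 4/O) = 2 - (-4/O + 2/o) = 2 + (-2/o + 4/O) = 2 - 2/o + 4/O)
X + U(R(2, 1), 16) = -37 + (2 - 2/(-2 - 1*1) + 4/16) = -37 + (2 - 2/(-2 - 1) + 4*(1/16)) = -37 + (2 - 2/(-3) + 1/4) = -37 + (2 - 2*(-1/3) + 1/4) = -37 + (2 + 2/3 + 1/4) = -37 + 35/12 = -409/12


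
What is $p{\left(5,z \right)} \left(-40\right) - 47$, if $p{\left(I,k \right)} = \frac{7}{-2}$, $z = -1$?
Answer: $93$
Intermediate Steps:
$p{\left(I,k \right)} = - \frac{7}{2}$ ($p{\left(I,k \right)} = 7 \left(- \frac{1}{2}\right) = - \frac{7}{2}$)
$p{\left(5,z \right)} \left(-40\right) - 47 = \left(- \frac{7}{2}\right) \left(-40\right) - 47 = 140 - 47 = 93$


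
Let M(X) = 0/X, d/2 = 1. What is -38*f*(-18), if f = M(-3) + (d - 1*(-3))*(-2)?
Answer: -6840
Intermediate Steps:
d = 2 (d = 2*1 = 2)
M(X) = 0
f = -10 (f = 0 + (2 - 1*(-3))*(-2) = 0 + (2 + 3)*(-2) = 0 + 5*(-2) = 0 - 10 = -10)
-38*f*(-18) = -38*(-10)*(-18) = 380*(-18) = -6840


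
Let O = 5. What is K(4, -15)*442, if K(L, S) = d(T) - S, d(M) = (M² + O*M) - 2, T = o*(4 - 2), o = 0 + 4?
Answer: 51714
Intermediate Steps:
o = 4
T = 8 (T = 4*(4 - 2) = 4*2 = 8)
d(M) = -2 + M² + 5*M (d(M) = (M² + 5*M) - 2 = -2 + M² + 5*M)
K(L, S) = 102 - S (K(L, S) = (-2 + 8² + 5*8) - S = (-2 + 64 + 40) - S = 102 - S)
K(4, -15)*442 = (102 - 1*(-15))*442 = (102 + 15)*442 = 117*442 = 51714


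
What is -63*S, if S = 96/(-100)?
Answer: 1512/25 ≈ 60.480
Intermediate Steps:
S = -24/25 (S = 96*(-1/100) = -24/25 ≈ -0.96000)
-63*S = -63*(-24/25) = 1512/25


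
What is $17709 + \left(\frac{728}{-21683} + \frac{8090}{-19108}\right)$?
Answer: $\frac{3668490832791}{207159382} \approx 17709.0$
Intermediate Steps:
$17709 + \left(\frac{728}{-21683} + \frac{8090}{-19108}\right) = 17709 + \left(728 \left(- \frac{1}{21683}\right) + 8090 \left(- \frac{1}{19108}\right)\right) = 17709 - \frac{94663047}{207159382} = \frac{3668490832791}{207159382}$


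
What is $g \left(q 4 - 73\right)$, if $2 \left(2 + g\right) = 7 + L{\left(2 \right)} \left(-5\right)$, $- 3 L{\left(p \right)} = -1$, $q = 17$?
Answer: $- \frac{10}{3} \approx -3.3333$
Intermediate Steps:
$L{\left(p \right)} = \frac{1}{3}$ ($L{\left(p \right)} = \left(- \frac{1}{3}\right) \left(-1\right) = \frac{1}{3}$)
$g = \frac{2}{3}$ ($g = -2 + \frac{7 + \frac{1}{3} \left(-5\right)}{2} = -2 + \frac{7 - \frac{5}{3}}{2} = -2 + \frac{1}{2} \cdot \frac{16}{3} = -2 + \frac{8}{3} = \frac{2}{3} \approx 0.66667$)
$g \left(q 4 - 73\right) = \frac{2 \left(17 \cdot 4 - 73\right)}{3} = \frac{2 \left(68 - 73\right)}{3} = \frac{2}{3} \left(-5\right) = - \frac{10}{3}$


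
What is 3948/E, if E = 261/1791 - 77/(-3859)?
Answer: 1515915534/63617 ≈ 23829.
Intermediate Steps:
E = 127234/767941 (E = 261*(1/1791) - 77*(-1/3859) = 29/199 + 77/3859 = 127234/767941 ≈ 0.16568)
3948/E = 3948/(127234/767941) = 3948*(767941/127234) = 1515915534/63617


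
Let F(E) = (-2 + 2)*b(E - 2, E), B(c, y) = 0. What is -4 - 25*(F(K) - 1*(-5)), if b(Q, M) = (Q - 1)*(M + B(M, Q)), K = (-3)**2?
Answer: -129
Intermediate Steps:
K = 9
b(Q, M) = M*(-1 + Q) (b(Q, M) = (Q - 1)*(M + 0) = (-1 + Q)*M = M*(-1 + Q))
F(E) = 0 (F(E) = (-2 + 2)*(E*(-1 + (E - 2))) = 0*(E*(-1 + (-2 + E))) = 0*(E*(-3 + E)) = 0)
-4 - 25*(F(K) - 1*(-5)) = -4 - 25*(0 - 1*(-5)) = -4 - 25*(0 + 5) = -4 - 25*5 = -4 - 125 = -129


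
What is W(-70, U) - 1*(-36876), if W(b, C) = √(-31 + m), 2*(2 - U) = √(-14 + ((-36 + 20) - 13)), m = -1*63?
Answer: 36876 + I*√94 ≈ 36876.0 + 9.6954*I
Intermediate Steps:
m = -63
U = 2 - I*√43/2 (U = 2 - √(-14 + ((-36 + 20) - 13))/2 = 2 - √(-14 + (-16 - 13))/2 = 2 - √(-14 - 29)/2 = 2 - I*√43/2 ≈ 2.0 - 3.2787*I)
W(b, C) = I*√94 (W(b, C) = √(-31 - 63) = √(-94) = I*√94)
W(-70, U) - 1*(-36876) = I*√94 - 1*(-36876) = I*√94 + 36876 = 36876 + I*√94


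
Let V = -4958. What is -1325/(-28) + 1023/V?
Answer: 3270353/69412 ≈ 47.115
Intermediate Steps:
-1325/(-28) + 1023/V = -1325/(-28) + 1023/(-4958) = -1325*(-1/28) + 1023*(-1/4958) = 1325/28 - 1023/4958 = 3270353/69412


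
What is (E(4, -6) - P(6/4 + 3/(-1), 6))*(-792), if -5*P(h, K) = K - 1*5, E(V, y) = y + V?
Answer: 7128/5 ≈ 1425.6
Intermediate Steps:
E(V, y) = V + y
P(h, K) = 1 - K/5 (P(h, K) = -(K - 1*5)/5 = -(K - 5)/5 = -(-5 + K)/5 = 1 - K/5)
(E(4, -6) - P(6/4 + 3/(-1), 6))*(-792) = ((4 - 6) - (1 - ⅕*6))*(-792) = (-2 - (1 - 6/5))*(-792) = (-2 - 1*(-⅕))*(-792) = (-2 + ⅕)*(-792) = -9/5*(-792) = 7128/5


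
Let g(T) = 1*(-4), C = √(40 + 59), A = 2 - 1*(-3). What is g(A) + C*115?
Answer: -4 + 345*√11 ≈ 1140.2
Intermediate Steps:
A = 5 (A = 2 + 3 = 5)
C = 3*√11 (C = √99 = 3*√11 ≈ 9.9499)
g(T) = -4
g(A) + C*115 = -4 + (3*√11)*115 = -4 + 345*√11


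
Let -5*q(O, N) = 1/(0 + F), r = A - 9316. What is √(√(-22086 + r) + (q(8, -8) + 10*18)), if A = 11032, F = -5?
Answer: √(4501 + 25*I*√20370)/5 ≈ 14.314 + 4.9854*I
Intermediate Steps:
r = 1716 (r = 11032 - 9316 = 1716)
q(O, N) = 1/25 (q(O, N) = -1/(5*(0 - 5)) = -⅕/(-5) = -⅕*(-⅕) = 1/25)
√(√(-22086 + r) + (q(8, -8) + 10*18)) = √(√(-22086 + 1716) + (1/25 + 10*18)) = √(√(-20370) + (1/25 + 180)) = √(I*√20370 + 4501/25) = √(4501/25 + I*√20370)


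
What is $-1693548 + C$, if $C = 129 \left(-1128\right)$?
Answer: $-1839060$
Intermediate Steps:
$C = -145512$
$-1693548 + C = -1693548 - 145512 = -1839060$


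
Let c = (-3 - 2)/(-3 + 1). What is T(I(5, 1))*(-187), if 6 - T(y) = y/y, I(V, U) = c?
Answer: -935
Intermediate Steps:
c = 5/2 (c = -5/(-2) = -5*(-½) = 5/2 ≈ 2.5000)
I(V, U) = 5/2
T(y) = 5 (T(y) = 6 - y/y = 6 - 1*1 = 6 - 1 = 5)
T(I(5, 1))*(-187) = 5*(-187) = -935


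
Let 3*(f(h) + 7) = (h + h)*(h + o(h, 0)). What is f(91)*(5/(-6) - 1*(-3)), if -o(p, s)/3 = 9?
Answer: 151151/18 ≈ 8397.3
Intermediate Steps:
o(p, s) = -27 (o(p, s) = -3*9 = -27)
f(h) = -7 + 2*h*(-27 + h)/3 (f(h) = -7 + ((h + h)*(h - 27))/3 = -7 + ((2*h)*(-27 + h))/3 = -7 + (2*h*(-27 + h))/3 = -7 + 2*h*(-27 + h)/3)
f(91)*(5/(-6) - 1*(-3)) = (-7 - 18*91 + (2/3)*91**2)*(5/(-6) - 1*(-3)) = (-7 - 1638 + (2/3)*8281)*(5*(-1/6) + 3) = (-7 - 1638 + 16562/3)*(-5/6 + 3) = (11627/3)*(13/6) = 151151/18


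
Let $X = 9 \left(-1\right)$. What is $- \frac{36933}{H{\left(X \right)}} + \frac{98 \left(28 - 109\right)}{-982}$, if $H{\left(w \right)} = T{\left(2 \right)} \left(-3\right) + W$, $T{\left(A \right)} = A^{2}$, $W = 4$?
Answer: $\frac{18165855}{3928} \approx 4624.7$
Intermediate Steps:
$X = -9$
$H{\left(w \right)} = -8$ ($H{\left(w \right)} = 2^{2} \left(-3\right) + 4 = 4 \left(-3\right) + 4 = -12 + 4 = -8$)
$- \frac{36933}{H{\left(X \right)}} + \frac{98 \left(28 - 109\right)}{-982} = - \frac{36933}{-8} + \frac{98 \left(28 - 109\right)}{-982} = \left(-36933\right) \left(- \frac{1}{8}\right) + 98 \left(-81\right) \left(- \frac{1}{982}\right) = \frac{36933}{8} - - \frac{3969}{491} = \frac{36933}{8} + \frac{3969}{491} = \frac{18165855}{3928}$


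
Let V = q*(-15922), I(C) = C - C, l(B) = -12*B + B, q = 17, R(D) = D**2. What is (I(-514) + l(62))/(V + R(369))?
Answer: 682/134513 ≈ 0.0050701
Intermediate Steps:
l(B) = -11*B
I(C) = 0
V = -270674 (V = 17*(-15922) = -270674)
(I(-514) + l(62))/(V + R(369)) = (0 - 11*62)/(-270674 + 369**2) = (0 - 682)/(-270674 + 136161) = -682/(-134513) = -682*(-1/134513) = 682/134513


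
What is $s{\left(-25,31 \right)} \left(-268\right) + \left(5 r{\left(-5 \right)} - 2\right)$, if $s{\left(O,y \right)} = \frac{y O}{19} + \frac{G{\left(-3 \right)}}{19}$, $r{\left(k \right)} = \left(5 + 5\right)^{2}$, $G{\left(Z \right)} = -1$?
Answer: $\frac{217430}{19} \approx 11444.0$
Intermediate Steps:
$r{\left(k \right)} = 100$ ($r{\left(k \right)} = 10^{2} = 100$)
$s{\left(O,y \right)} = - \frac{1}{19} + \frac{O y}{19}$ ($s{\left(O,y \right)} = \frac{y O}{19} - \frac{1}{19} = O y \frac{1}{19} - \frac{1}{19} = \frac{O y}{19} - \frac{1}{19} = - \frac{1}{19} + \frac{O y}{19}$)
$s{\left(-25,31 \right)} \left(-268\right) + \left(5 r{\left(-5 \right)} - 2\right) = \left(- \frac{1}{19} + \frac{1}{19} \left(-25\right) 31\right) \left(-268\right) + \left(5 \cdot 100 - 2\right) = \left(- \frac{1}{19} - \frac{775}{19}\right) \left(-268\right) + \left(500 - 2\right) = \left(- \frac{776}{19}\right) \left(-268\right) + 498 = \frac{207968}{19} + 498 = \frac{217430}{19}$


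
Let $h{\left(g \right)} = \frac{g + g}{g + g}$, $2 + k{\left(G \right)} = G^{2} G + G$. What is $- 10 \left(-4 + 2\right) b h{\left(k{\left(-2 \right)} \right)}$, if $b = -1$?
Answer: $-20$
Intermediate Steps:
$k{\left(G \right)} = -2 + G + G^{3}$ ($k{\left(G \right)} = -2 + \left(G^{2} G + G\right) = -2 + \left(G^{3} + G\right) = -2 + \left(G + G^{3}\right) = -2 + G + G^{3}$)
$h{\left(g \right)} = 1$ ($h{\left(g \right)} = \frac{2 g}{2 g} = 2 g \frac{1}{2 g} = 1$)
$- 10 \left(-4 + 2\right) b h{\left(k{\left(-2 \right)} \right)} = - 10 \left(-4 + 2\right) \left(-1\right) 1 = - 10 \left(\left(-2\right) \left(-1\right)\right) 1 = \left(-10\right) 2 \cdot 1 = \left(-20\right) 1 = -20$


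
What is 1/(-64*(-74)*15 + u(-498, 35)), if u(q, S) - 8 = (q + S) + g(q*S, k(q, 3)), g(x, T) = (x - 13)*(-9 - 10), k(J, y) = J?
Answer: 1/402002 ≈ 2.4875e-6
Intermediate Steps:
g(x, T) = 247 - 19*x (g(x, T) = (-13 + x)*(-19) = 247 - 19*x)
u(q, S) = 255 + S + q - 19*S*q (u(q, S) = 8 + ((q + S) + (247 - 19*q*S)) = 8 + ((S + q) + (247 - 19*S*q)) = 8 + (247 + S + q - 19*S*q) = 255 + S + q - 19*S*q)
1/(-64*(-74)*15 + u(-498, 35)) = 1/(-64*(-74)*15 + (255 + 35 - 498 - 19*35*(-498))) = 1/(4736*15 + (255 + 35 - 498 + 331170)) = 1/(71040 + 330962) = 1/402002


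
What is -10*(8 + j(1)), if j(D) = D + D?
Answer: -100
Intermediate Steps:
j(D) = 2*D
-10*(8 + j(1)) = -10*(8 + 2*1) = -10*(8 + 2) = -10*10 = -100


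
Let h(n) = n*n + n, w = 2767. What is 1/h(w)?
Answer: 1/7659056 ≈ 1.3056e-7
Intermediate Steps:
h(n) = n + n**2 (h(n) = n**2 + n = n + n**2)
1/h(w) = 1/(2767*(1 + 2767)) = 1/(2767*2768) = 1/7659056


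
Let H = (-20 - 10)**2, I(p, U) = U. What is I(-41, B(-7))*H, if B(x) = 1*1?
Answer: 900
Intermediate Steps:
B(x) = 1
H = 900 (H = (-30)**2 = 900)
I(-41, B(-7))*H = 1*900 = 900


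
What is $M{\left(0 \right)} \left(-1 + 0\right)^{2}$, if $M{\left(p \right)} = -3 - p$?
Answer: $-3$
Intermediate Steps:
$M{\left(0 \right)} \left(-1 + 0\right)^{2} = \left(-3 - 0\right) \left(-1 + 0\right)^{2} = \left(-3 + 0\right) \left(-1\right)^{2} = \left(-3\right) 1 = -3$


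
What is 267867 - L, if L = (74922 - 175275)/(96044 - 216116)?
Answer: 10721075357/40024 ≈ 2.6787e+5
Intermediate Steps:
L = 33451/40024 (L = -100353/(-120072) = -100353*(-1/120072) = 33451/40024 ≈ 0.83577)
267867 - L = 267867 - 1*33451/40024 = 267867 - 33451/40024 = 10721075357/40024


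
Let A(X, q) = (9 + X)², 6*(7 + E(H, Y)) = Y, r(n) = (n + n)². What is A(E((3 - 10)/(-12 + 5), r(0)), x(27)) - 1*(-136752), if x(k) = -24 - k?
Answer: 136756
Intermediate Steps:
r(n) = 4*n² (r(n) = (2*n)² = 4*n²)
E(H, Y) = -7 + Y/6
A(E((3 - 10)/(-12 + 5), r(0)), x(27)) - 1*(-136752) = (9 + (-7 + (4*0²)/6))² - 1*(-136752) = (9 + (-7 + (4*0)/6))² + 136752 = (9 + (-7 + (⅙)*0))² + 136752 = (9 + (-7 + 0))² + 136752 = (9 - 7)² + 136752 = 2² + 136752 = 4 + 136752 = 136756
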